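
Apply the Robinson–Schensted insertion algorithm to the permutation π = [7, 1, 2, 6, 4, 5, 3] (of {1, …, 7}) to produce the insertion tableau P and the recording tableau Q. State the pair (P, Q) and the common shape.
P = [1, 2, 3, 5] / [4] / [6] / [7];  Q = [1, 3, 4, 6] / [2] / [5] / [7];  common shape = (4, 1, 1, 1)

Row-insert the values π_1, π_2, … into P one at a time, bumping the leftmost entry strictly greater than the inserted value down to the next row. The recording tableau Q records, in position (i, j), the step at which that cell was added to P.
  Insert 7 (step 1): P = [7];  Q = [1]
  Insert 1 (step 2): P = [1] / [7];  Q = [1] / [2]
  Insert 2 (step 3): P = [1, 2] / [7];  Q = [1, 3] / [2]
  Insert 6 (step 4): P = [1, 2, 6] / [7];  Q = [1, 3, 4] / [2]
  Insert 4 (step 5): P = [1, 2, 4] / [6] / [7];  Q = [1, 3, 4] / [2] / [5]
  Insert 5 (step 6): P = [1, 2, 4, 5] / [6] / [7];  Q = [1, 3, 4, 6] / [2] / [5]
  Insert 3 (step 7): P = [1, 2, 3, 5] / [4] / [6] / [7];  Q = [1, 3, 4, 6] / [2] / [5] / [7]
Final shape: (4, 1, 1, 1).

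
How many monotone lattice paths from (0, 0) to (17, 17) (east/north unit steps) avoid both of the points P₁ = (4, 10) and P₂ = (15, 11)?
Number of paths = 2040012556

Inclusion–exclusion. Total paths: C(34, 17) = 2333606220. Through P₁: C(14, 4)·C(20, 13) = 77597520. Through P₂: C(26, 15)·C(8, 2) = 216332480. Since P₁ is strictly southwest of P₂, a monotone path through both must visit P₁ then P₂; paths through both = C(14, 4)·C(12, 11)·C(8, 2) = 336336. Avoid both = 2333606220 − 77597520 − 216332480 + 336336 = 2040012556.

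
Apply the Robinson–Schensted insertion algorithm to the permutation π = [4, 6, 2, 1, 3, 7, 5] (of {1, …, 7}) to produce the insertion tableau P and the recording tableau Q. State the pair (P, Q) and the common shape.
P = [1, 3, 5] / [2, 6, 7] / [4];  Q = [1, 2, 6] / [3, 5, 7] / [4];  common shape = (3, 3, 1)

Row-insert the values π_1, π_2, … into P one at a time, bumping the leftmost entry strictly greater than the inserted value down to the next row. The recording tableau Q records, in position (i, j), the step at which that cell was added to P.
  Insert 4 (step 1): P = [4];  Q = [1]
  Insert 6 (step 2): P = [4, 6];  Q = [1, 2]
  Insert 2 (step 3): P = [2, 6] / [4];  Q = [1, 2] / [3]
  Insert 1 (step 4): P = [1, 6] / [2] / [4];  Q = [1, 2] / [3] / [4]
  Insert 3 (step 5): P = [1, 3] / [2, 6] / [4];  Q = [1, 2] / [3, 5] / [4]
  Insert 7 (step 6): P = [1, 3, 7] / [2, 6] / [4];  Q = [1, 2, 6] / [3, 5] / [4]
  Insert 5 (step 7): P = [1, 3, 5] / [2, 6, 7] / [4];  Q = [1, 2, 6] / [3, 5, 7] / [4]
Final shape: (3, 3, 1).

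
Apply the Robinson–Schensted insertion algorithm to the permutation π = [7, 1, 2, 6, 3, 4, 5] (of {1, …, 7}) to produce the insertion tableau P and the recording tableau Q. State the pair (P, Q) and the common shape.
P = [1, 2, 3, 4, 5] / [6] / [7];  Q = [1, 3, 4, 6, 7] / [2] / [5];  common shape = (5, 1, 1)

Row-insert the values π_1, π_2, … into P one at a time, bumping the leftmost entry strictly greater than the inserted value down to the next row. The recording tableau Q records, in position (i, j), the step at which that cell was added to P.
  Insert 7 (step 1): P = [7];  Q = [1]
  Insert 1 (step 2): P = [1] / [7];  Q = [1] / [2]
  Insert 2 (step 3): P = [1, 2] / [7];  Q = [1, 3] / [2]
  Insert 6 (step 4): P = [1, 2, 6] / [7];  Q = [1, 3, 4] / [2]
  Insert 3 (step 5): P = [1, 2, 3] / [6] / [7];  Q = [1, 3, 4] / [2] / [5]
  Insert 4 (step 6): P = [1, 2, 3, 4] / [6] / [7];  Q = [1, 3, 4, 6] / [2] / [5]
  Insert 5 (step 7): P = [1, 2, 3, 4, 5] / [6] / [7];  Q = [1, 3, 4, 6, 7] / [2] / [5]
Final shape: (5, 1, 1).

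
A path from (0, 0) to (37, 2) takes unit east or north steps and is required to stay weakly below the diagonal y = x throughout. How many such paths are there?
Number of paths = 702

By the reflection principle (André's argument), the number of monotone paths to (37, 2) with n ≤ m that never go above y = x is C(39, 37) − C(39, 38) = 741 − 39 = 702.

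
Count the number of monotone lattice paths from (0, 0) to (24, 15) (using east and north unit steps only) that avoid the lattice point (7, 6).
Number of paths = 19779112860

Total paths from (0, 0) to (24, 15): C(39, 24) = 25140840660. Paths through (7, 6): (paths (0, 0) → (7, 6)) × (paths (7, 6) → (24, 15)) = C(13, 7) · C(26, 17) = 1716 · 3124550 = 5361727800. Avoidance count = 25140840660 − 5361727800 = 19779112860.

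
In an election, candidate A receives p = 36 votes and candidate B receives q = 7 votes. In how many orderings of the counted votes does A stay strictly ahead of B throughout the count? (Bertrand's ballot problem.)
Strict-lead orderings = 21732542

Total orderings of the 43 votes with 36 for A: C(43, 36) = 32224114. By the Bertrand ballot formula (Cycle Lemma / reflection principle), the number of orderings in which A is strictly ahead of B throughout is (p − q)/(p + q) · C(p + q, p) = (36 − 7)/(36 + 7) · 32224114 = 21732542.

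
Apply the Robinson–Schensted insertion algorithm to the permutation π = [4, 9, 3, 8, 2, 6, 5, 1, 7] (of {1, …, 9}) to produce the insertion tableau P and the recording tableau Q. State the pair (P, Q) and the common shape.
P = [1, 5, 7] / [2, 6] / [3, 8] / [4] / [9];  Q = [1, 2, 9] / [3, 4] / [5, 6] / [7] / [8];  common shape = (3, 2, 2, 1, 1)

Row-insert the values π_1, π_2, … into P one at a time, bumping the leftmost entry strictly greater than the inserted value down to the next row. The recording tableau Q records, in position (i, j), the step at which that cell was added to P.
  Insert 4 (step 1): P = [4];  Q = [1]
  Insert 9 (step 2): P = [4, 9];  Q = [1, 2]
  Insert 3 (step 3): P = [3, 9] / [4];  Q = [1, 2] / [3]
  Insert 8 (step 4): P = [3, 8] / [4, 9];  Q = [1, 2] / [3, 4]
  Insert 2 (step 5): P = [2, 8] / [3, 9] / [4];  Q = [1, 2] / [3, 4] / [5]
  Insert 6 (step 6): P = [2, 6] / [3, 8] / [4, 9];  Q = [1, 2] / [3, 4] / [5, 6]
  Insert 5 (step 7): P = [2, 5] / [3, 6] / [4, 8] / [9];  Q = [1, 2] / [3, 4] / [5, 6] / [7]
  Insert 1 (step 8): P = [1, 5] / [2, 6] / [3, 8] / [4] / [9];  Q = [1, 2] / [3, 4] / [5, 6] / [7] / [8]
  Insert 7 (step 9): P = [1, 5, 7] / [2, 6] / [3, 8] / [4] / [9];  Q = [1, 2, 9] / [3, 4] / [5, 6] / [7] / [8]
Final shape: (3, 2, 2, 1, 1).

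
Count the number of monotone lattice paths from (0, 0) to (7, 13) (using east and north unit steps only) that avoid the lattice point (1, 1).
Number of paths = 40392

Total paths from (0, 0) to (7, 13): C(20, 7) = 77520. Paths through (1, 1): (paths (0, 0) → (1, 1)) × (paths (1, 1) → (7, 13)) = C(2, 1) · C(18, 6) = 2 · 18564 = 37128. Avoidance count = 77520 − 37128 = 40392.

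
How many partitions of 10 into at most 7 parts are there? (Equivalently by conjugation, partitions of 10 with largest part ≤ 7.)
p(10, parts ≤ 7) = 38

Partitions of 10 with all parts ≤ 7: 7+3, 7+2+1, 7+1+1+1, 6+4, 6+3+1, 6+2+2, 6+2+1+1, 6+1+1+1+1, 5+5, 5+4+1, 5+3+2, 5+3+1+1, 5+2+2+1, 5+2+1+1+1, 5+1+1+1+1+1, 4+4+2, 4+4+1+1, 4+3+3, 4+3+2+1, 4+3+1+1+1, 4+2+2+2, 4+2+2+1+1, 4+2+1+1+1+1, 4+1+1+1+1+1+1, 3+3+3+1, 3+3+2+2, 3+3+2+1+1, 3+3+1+1+1+1, 3+2+2+2+1, 3+2+2+1+1+1, … (38 total). Count = 38.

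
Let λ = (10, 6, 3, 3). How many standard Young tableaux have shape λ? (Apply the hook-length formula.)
# SYT of shape (10, 6, 3, 3) = 279798750

Hook-length formula: f^λ = n! / Π hook(c), product over all cells c of the Young diagram. For λ = (10, 6, 3, 3), n = 22 boxes. Hook lengths by row (left-to-right, top-to-bottom): [13, 12, 11, 8, 7, 6, 4, 3, 2, 1]; [8, 7, 6, 3, 2, 1]; [4, 3, 2]; [3, 2, 1]. Product of hooks = 4017175658496. So f^λ = 22! / 4017175658496 = 1124000727777607680000 / 4017175658496 = 279798750.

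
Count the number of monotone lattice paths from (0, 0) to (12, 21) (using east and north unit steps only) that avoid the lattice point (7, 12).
Number of paths = 253940544

Total paths from (0, 0) to (12, 21): C(33, 12) = 354817320. Paths through (7, 12): (paths (0, 0) → (7, 12)) × (paths (7, 12) → (12, 21)) = C(19, 7) · C(14, 5) = 50388 · 2002 = 100876776. Avoidance count = 354817320 − 100876776 = 253940544.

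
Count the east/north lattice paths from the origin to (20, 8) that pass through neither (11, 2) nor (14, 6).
Number of paths = 1708875

Inclusion–exclusion. Total paths: C(28, 20) = 3108105. Through P₁: C(13, 11)·C(15, 9) = 390390. Through P₂: C(20, 14)·C(8, 6) = 1085280. Since P₁ is strictly southwest of P₂, a monotone path through both must visit P₁ then P₂; paths through both = C(13, 11)·C(7, 3)·C(8, 6) = 76440. Avoid both = 3108105 − 390390 − 1085280 + 76440 = 1708875.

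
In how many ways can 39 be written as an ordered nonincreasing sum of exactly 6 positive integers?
p(39, 6 parts) = 1729

Partitions of n into exactly k parts are in bijection with partitions of n − k into at most k parts (subtract 1 from each part). So p(39, exactly 6) = p(33, parts ≤ 6). Computing via the recurrence p(m, j) = p(m, j−1) + p(m−j, j) gives 1729.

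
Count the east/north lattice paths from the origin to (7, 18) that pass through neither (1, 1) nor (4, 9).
Number of paths = 194106

Inclusion–exclusion. Total paths: C(25, 7) = 480700. Through P₁: C(2, 1)·C(23, 6) = 201894. Through P₂: C(13, 4)·C(12, 3) = 157300. Since P₁ is strictly southwest of P₂, a monotone path through both must visit P₁ then P₂; paths through both = C(2, 1)·C(11, 3)·C(12, 3) = 72600. Avoid both = 480700 − 201894 − 157300 + 72600 = 194106.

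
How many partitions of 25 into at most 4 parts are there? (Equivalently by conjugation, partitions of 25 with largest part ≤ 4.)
p(25, parts ≤ 4) = 185

Use the recurrence p(n, m) = p(n, m−1) + p(n−m, m): either the largest part is < m (count p(n, m−1)) or the largest part is exactly m (remove one copy of m, count p(n−m, m)). With p(0, ·) = 1 this gives p(25, parts ≤ 4) = 185. (By conjugating Young diagrams, this also counts partitions of 25 into at most 4 parts.)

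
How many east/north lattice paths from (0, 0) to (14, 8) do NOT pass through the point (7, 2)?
Number of paths = 257994

Total paths from (0, 0) to (14, 8): C(22, 14) = 319770. Paths through (7, 2): (paths (0, 0) → (7, 2)) × (paths (7, 2) → (14, 8)) = C(9, 7) · C(13, 7) = 36 · 1716 = 61776. Avoidance count = 319770 − 61776 = 257994.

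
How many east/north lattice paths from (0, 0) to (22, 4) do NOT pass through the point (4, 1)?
Number of paths = 8300

Total paths from (0, 0) to (22, 4): C(26, 22) = 14950. Paths through (4, 1): (paths (0, 0) → (4, 1)) × (paths (4, 1) → (22, 4)) = C(5, 4) · C(21, 18) = 5 · 1330 = 6650. Avoidance count = 14950 − 6650 = 8300.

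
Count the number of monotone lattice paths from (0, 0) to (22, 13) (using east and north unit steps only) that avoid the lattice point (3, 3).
Number of paths = 1075737600

Total paths from (0, 0) to (22, 13): C(35, 22) = 1476337800. Paths through (3, 3): (paths (0, 0) → (3, 3)) × (paths (3, 3) → (22, 13)) = C(6, 3) · C(29, 19) = 20 · 20030010 = 400600200. Avoidance count = 1476337800 − 400600200 = 1075737600.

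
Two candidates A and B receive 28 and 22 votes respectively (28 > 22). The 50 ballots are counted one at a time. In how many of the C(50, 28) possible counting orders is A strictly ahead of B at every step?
Strict-lead orderings = 10649977831752

Total orderings of the 50 votes with 28 for A: C(50, 28) = 88749815264600. By the Bertrand ballot formula (Cycle Lemma / reflection principle), the number of orderings in which A is strictly ahead of B throughout is (p − q)/(p + q) · C(p + q, p) = (28 − 22)/(28 + 22) · 88749815264600 = 10649977831752.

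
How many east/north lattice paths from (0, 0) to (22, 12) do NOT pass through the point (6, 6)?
Number of paths = 479411628

Total paths from (0, 0) to (22, 12): C(34, 22) = 548354040. Paths through (6, 6): (paths (0, 0) → (6, 6)) × (paths (6, 6) → (22, 12)) = C(12, 6) · C(22, 16) = 924 · 74613 = 68942412. Avoidance count = 548354040 − 68942412 = 479411628.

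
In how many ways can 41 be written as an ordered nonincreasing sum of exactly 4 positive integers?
p(41, 4 parts) = 511

Partitions of n into exactly k parts are in bijection with partitions of n − k into at most k parts (subtract 1 from each part). So p(41, exactly 4) = p(37, parts ≤ 4). Computing via the recurrence p(m, j) = p(m, j−1) + p(m−j, j) gives 511.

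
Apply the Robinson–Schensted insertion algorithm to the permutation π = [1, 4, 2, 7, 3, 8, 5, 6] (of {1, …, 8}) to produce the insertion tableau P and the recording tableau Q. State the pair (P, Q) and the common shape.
P = [1, 2, 3, 5, 6] / [4, 7, 8];  Q = [1, 2, 4, 6, 8] / [3, 5, 7];  common shape = (5, 3)

Row-insert the values π_1, π_2, … into P one at a time, bumping the leftmost entry strictly greater than the inserted value down to the next row. The recording tableau Q records, in position (i, j), the step at which that cell was added to P.
  Insert 1 (step 1): P = [1];  Q = [1]
  Insert 4 (step 2): P = [1, 4];  Q = [1, 2]
  Insert 2 (step 3): P = [1, 2] / [4];  Q = [1, 2] / [3]
  Insert 7 (step 4): P = [1, 2, 7] / [4];  Q = [1, 2, 4] / [3]
  Insert 3 (step 5): P = [1, 2, 3] / [4, 7];  Q = [1, 2, 4] / [3, 5]
  Insert 8 (step 6): P = [1, 2, 3, 8] / [4, 7];  Q = [1, 2, 4, 6] / [3, 5]
  Insert 5 (step 7): P = [1, 2, 3, 5] / [4, 7, 8];  Q = [1, 2, 4, 6] / [3, 5, 7]
  Insert 6 (step 8): P = [1, 2, 3, 5, 6] / [4, 7, 8];  Q = [1, 2, 4, 6, 8] / [3, 5, 7]
Final shape: (5, 3).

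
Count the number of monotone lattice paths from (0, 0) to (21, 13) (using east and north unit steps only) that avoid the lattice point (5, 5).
Number of paths = 742645068

Total paths from (0, 0) to (21, 13): C(34, 21) = 927983760. Paths through (5, 5): (paths (0, 0) → (5, 5)) × (paths (5, 5) → (21, 13)) = C(10, 5) · C(24, 16) = 252 · 735471 = 185338692. Avoidance count = 927983760 − 185338692 = 742645068.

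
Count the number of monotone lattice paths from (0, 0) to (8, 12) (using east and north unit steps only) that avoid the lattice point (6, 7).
Number of paths = 89934

Total paths from (0, 0) to (8, 12): C(20, 8) = 125970. Paths through (6, 7): (paths (0, 0) → (6, 7)) × (paths (6, 7) → (8, 12)) = C(13, 6) · C(7, 2) = 1716 · 21 = 36036. Avoidance count = 125970 − 36036 = 89934.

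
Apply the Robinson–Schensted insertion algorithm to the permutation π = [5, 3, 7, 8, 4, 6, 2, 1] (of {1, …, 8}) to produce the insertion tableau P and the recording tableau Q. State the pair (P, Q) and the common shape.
P = [1, 4, 6] / [2, 7, 8] / [3] / [5];  Q = [1, 3, 4] / [2, 5, 6] / [7] / [8];  common shape = (3, 3, 1, 1)

Row-insert the values π_1, π_2, … into P one at a time, bumping the leftmost entry strictly greater than the inserted value down to the next row. The recording tableau Q records, in position (i, j), the step at which that cell was added to P.
  Insert 5 (step 1): P = [5];  Q = [1]
  Insert 3 (step 2): P = [3] / [5];  Q = [1] / [2]
  Insert 7 (step 3): P = [3, 7] / [5];  Q = [1, 3] / [2]
  Insert 8 (step 4): P = [3, 7, 8] / [5];  Q = [1, 3, 4] / [2]
  Insert 4 (step 5): P = [3, 4, 8] / [5, 7];  Q = [1, 3, 4] / [2, 5]
  Insert 6 (step 6): P = [3, 4, 6] / [5, 7, 8];  Q = [1, 3, 4] / [2, 5, 6]
  Insert 2 (step 7): P = [2, 4, 6] / [3, 7, 8] / [5];  Q = [1, 3, 4] / [2, 5, 6] / [7]
  Insert 1 (step 8): P = [1, 4, 6] / [2, 7, 8] / [3] / [5];  Q = [1, 3, 4] / [2, 5, 6] / [7] / [8]
Final shape: (3, 3, 1, 1).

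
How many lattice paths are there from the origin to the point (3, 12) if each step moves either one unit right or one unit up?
Number of paths = 455

A monotone lattice path from (0, 0) to (3, 12) consists of 3 east steps and 12 north steps in some order, so it is determined by which 3 of the 15 steps are east. The count is C(15, 3) = 455.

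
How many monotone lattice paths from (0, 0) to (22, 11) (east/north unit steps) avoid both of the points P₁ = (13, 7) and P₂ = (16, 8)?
Number of paths = 102377076

Inclusion–exclusion. Total paths: C(33, 22) = 193536720. Through P₁: C(20, 13)·C(13, 9) = 55426800. Through P₂: C(24, 16)·C(9, 6) = 61779564. Since P₁ is strictly southwest of P₂, a monotone path through both must visit P₁ then P₂; paths through both = C(20, 13)·C(4, 3)·C(9, 6) = 26046720. Avoid both = 193536720 − 55426800 − 61779564 + 26046720 = 102377076.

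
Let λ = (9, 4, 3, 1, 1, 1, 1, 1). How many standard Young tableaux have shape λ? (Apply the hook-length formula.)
# SYT of shape (9, 4, 3, 1, 1, 1, 1, 1) = 183324141

Hook-length formula: f^λ = n! / Π hook(c), product over all cells c of the Young diagram. For λ = (9, 4, 3, 1, 1, 1, 1, 1), n = 21 boxes. Hook lengths by row (left-to-right, top-to-bottom): [16, 10, 9, 7, 5, 4, 3, 2, 1]; [10, 4, 3, 1]; [8, 2, 1]; [5]; [4]; [3]; [2]; [1]. Product of hooks = 278691840000. So f^λ = 21! / 278691840000 = 51090942171709440000 / 278691840000 = 183324141.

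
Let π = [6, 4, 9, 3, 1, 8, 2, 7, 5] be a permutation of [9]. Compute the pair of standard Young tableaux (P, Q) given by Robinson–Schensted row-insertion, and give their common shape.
P = [1, 2, 5] / [3, 7] / [4, 8] / [6, 9];  Q = [1, 3, 8] / [2, 6] / [4, 7] / [5, 9];  common shape = (3, 2, 2, 2)

Row-insert the values π_1, π_2, … into P one at a time, bumping the leftmost entry strictly greater than the inserted value down to the next row. The recording tableau Q records, in position (i, j), the step at which that cell was added to P.
  Insert 6 (step 1): P = [6];  Q = [1]
  Insert 4 (step 2): P = [4] / [6];  Q = [1] / [2]
  Insert 9 (step 3): P = [4, 9] / [6];  Q = [1, 3] / [2]
  Insert 3 (step 4): P = [3, 9] / [4] / [6];  Q = [1, 3] / [2] / [4]
  Insert 1 (step 5): P = [1, 9] / [3] / [4] / [6];  Q = [1, 3] / [2] / [4] / [5]
  Insert 8 (step 6): P = [1, 8] / [3, 9] / [4] / [6];  Q = [1, 3] / [2, 6] / [4] / [5]
  Insert 2 (step 7): P = [1, 2] / [3, 8] / [4, 9] / [6];  Q = [1, 3] / [2, 6] / [4, 7] / [5]
  Insert 7 (step 8): P = [1, 2, 7] / [3, 8] / [4, 9] / [6];  Q = [1, 3, 8] / [2, 6] / [4, 7] / [5]
  Insert 5 (step 9): P = [1, 2, 5] / [3, 7] / [4, 8] / [6, 9];  Q = [1, 3, 8] / [2, 6] / [4, 7] / [5, 9]
Final shape: (3, 2, 2, 2).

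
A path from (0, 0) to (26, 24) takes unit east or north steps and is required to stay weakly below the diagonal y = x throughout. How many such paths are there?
Number of paths = 13505406670700

By the reflection principle (André's argument), the number of monotone paths to (26, 24) with n ≤ m that never go above y = x is C(50, 26) − C(50, 27) = 121548660036300 − 108043253365600 = 13505406670700.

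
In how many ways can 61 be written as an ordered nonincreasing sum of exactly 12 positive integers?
p(61, 12 parts) = 85067

Partitions of n into exactly k parts are in bijection with partitions of n − k into at most k parts (subtract 1 from each part). So p(61, exactly 12) = p(49, parts ≤ 12). Computing via the recurrence p(m, j) = p(m, j−1) + p(m−j, j) gives 85067.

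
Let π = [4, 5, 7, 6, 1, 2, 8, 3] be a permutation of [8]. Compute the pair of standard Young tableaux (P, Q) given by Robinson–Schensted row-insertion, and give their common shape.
P = [1, 2, 3, 8] / [4, 5, 6] / [7];  Q = [1, 2, 3, 7] / [4, 6, 8] / [5];  common shape = (4, 3, 1)

Row-insert the values π_1, π_2, … into P one at a time, bumping the leftmost entry strictly greater than the inserted value down to the next row. The recording tableau Q records, in position (i, j), the step at which that cell was added to P.
  Insert 4 (step 1): P = [4];  Q = [1]
  Insert 5 (step 2): P = [4, 5];  Q = [1, 2]
  Insert 7 (step 3): P = [4, 5, 7];  Q = [1, 2, 3]
  Insert 6 (step 4): P = [4, 5, 6] / [7];  Q = [1, 2, 3] / [4]
  Insert 1 (step 5): P = [1, 5, 6] / [4] / [7];  Q = [1, 2, 3] / [4] / [5]
  Insert 2 (step 6): P = [1, 2, 6] / [4, 5] / [7];  Q = [1, 2, 3] / [4, 6] / [5]
  Insert 8 (step 7): P = [1, 2, 6, 8] / [4, 5] / [7];  Q = [1, 2, 3, 7] / [4, 6] / [5]
  Insert 3 (step 8): P = [1, 2, 3, 8] / [4, 5, 6] / [7];  Q = [1, 2, 3, 7] / [4, 6, 8] / [5]
Final shape: (4, 3, 1).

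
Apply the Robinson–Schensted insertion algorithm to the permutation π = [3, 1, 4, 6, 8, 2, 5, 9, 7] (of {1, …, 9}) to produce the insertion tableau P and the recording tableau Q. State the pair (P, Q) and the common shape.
P = [1, 2, 5, 7, 9] / [3, 4, 6, 8];  Q = [1, 3, 4, 5, 8] / [2, 6, 7, 9];  common shape = (5, 4)

Row-insert the values π_1, π_2, … into P one at a time, bumping the leftmost entry strictly greater than the inserted value down to the next row. The recording tableau Q records, in position (i, j), the step at which that cell was added to P.
  Insert 3 (step 1): P = [3];  Q = [1]
  Insert 1 (step 2): P = [1] / [3];  Q = [1] / [2]
  Insert 4 (step 3): P = [1, 4] / [3];  Q = [1, 3] / [2]
  Insert 6 (step 4): P = [1, 4, 6] / [3];  Q = [1, 3, 4] / [2]
  Insert 8 (step 5): P = [1, 4, 6, 8] / [3];  Q = [1, 3, 4, 5] / [2]
  Insert 2 (step 6): P = [1, 2, 6, 8] / [3, 4];  Q = [1, 3, 4, 5] / [2, 6]
  Insert 5 (step 7): P = [1, 2, 5, 8] / [3, 4, 6];  Q = [1, 3, 4, 5] / [2, 6, 7]
  Insert 9 (step 8): P = [1, 2, 5, 8, 9] / [3, 4, 6];  Q = [1, 3, 4, 5, 8] / [2, 6, 7]
  Insert 7 (step 9): P = [1, 2, 5, 7, 9] / [3, 4, 6, 8];  Q = [1, 3, 4, 5, 8] / [2, 6, 7, 9]
Final shape: (5, 4).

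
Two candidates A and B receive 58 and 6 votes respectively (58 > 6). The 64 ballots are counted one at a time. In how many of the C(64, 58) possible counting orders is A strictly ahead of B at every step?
Strict-lead orderings = 60916674

Total orderings of the 64 votes with 58 for A: C(64, 58) = 74974368. By the Bertrand ballot formula (Cycle Lemma / reflection principle), the number of orderings in which A is strictly ahead of B throughout is (p − q)/(p + q) · C(p + q, p) = (58 − 6)/(58 + 6) · 74974368 = 60916674.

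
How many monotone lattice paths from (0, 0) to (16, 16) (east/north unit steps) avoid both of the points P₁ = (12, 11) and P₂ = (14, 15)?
Number of paths = 258885792

Inclusion–exclusion. Total paths: C(32, 16) = 601080390. Through P₁: C(23, 12)·C(9, 4) = 170361828. Through P₂: C(29, 14)·C(3, 2) = 232676280. Since P₁ is strictly southwest of P₂, a monotone path through both must visit P₁ then P₂; paths through both = C(23, 12)·C(6, 2)·C(3, 2) = 60843510. Avoid both = 601080390 − 170361828 − 232676280 + 60843510 = 258885792.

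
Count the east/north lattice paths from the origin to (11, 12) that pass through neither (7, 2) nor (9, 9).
Number of paths = 842802

Inclusion–exclusion. Total paths: C(23, 11) = 1352078. Through P₁: C(9, 7)·C(14, 4) = 36036. Through P₂: C(18, 9)·C(5, 2) = 486200. Since P₁ is strictly southwest of P₂, a monotone path through both must visit P₁ then P₂; paths through both = C(9, 7)·C(9, 2)·C(5, 2) = 12960. Avoid both = 1352078 − 36036 − 486200 + 12960 = 842802.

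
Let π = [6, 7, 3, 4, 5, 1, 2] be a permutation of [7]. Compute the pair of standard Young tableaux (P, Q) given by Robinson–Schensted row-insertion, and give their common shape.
P = [1, 2, 5] / [3, 4] / [6, 7];  Q = [1, 2, 5] / [3, 4] / [6, 7];  common shape = (3, 2, 2)

Row-insert the values π_1, π_2, … into P one at a time, bumping the leftmost entry strictly greater than the inserted value down to the next row. The recording tableau Q records, in position (i, j), the step at which that cell was added to P.
  Insert 6 (step 1): P = [6];  Q = [1]
  Insert 7 (step 2): P = [6, 7];  Q = [1, 2]
  Insert 3 (step 3): P = [3, 7] / [6];  Q = [1, 2] / [3]
  Insert 4 (step 4): P = [3, 4] / [6, 7];  Q = [1, 2] / [3, 4]
  Insert 5 (step 5): P = [3, 4, 5] / [6, 7];  Q = [1, 2, 5] / [3, 4]
  Insert 1 (step 6): P = [1, 4, 5] / [3, 7] / [6];  Q = [1, 2, 5] / [3, 4] / [6]
  Insert 2 (step 7): P = [1, 2, 5] / [3, 4] / [6, 7];  Q = [1, 2, 5] / [3, 4] / [6, 7]
Final shape: (3, 2, 2).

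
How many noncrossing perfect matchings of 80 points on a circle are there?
C_40 = 2622127042276492108820

These noncrossing handshakes are counted by the Catalan number C_n = (1/(n + 1)) · C(2n, n). For n = 40: C_40 = (1/41) · C(80, 40) = 107507208733336176461620/41 = 2622127042276492108820.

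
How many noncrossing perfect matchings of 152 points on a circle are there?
C_76 = 4790408930363303911328386208394864461024520

These noncrossing handshakes are counted by the Catalan number C_n = (1/(n + 1)) · C(2n, n). For n = 76: C_76 = (1/77) · C(152, 76) = 368861487637974401172285738046404563498888040/77 = 4790408930363303911328386208394864461024520.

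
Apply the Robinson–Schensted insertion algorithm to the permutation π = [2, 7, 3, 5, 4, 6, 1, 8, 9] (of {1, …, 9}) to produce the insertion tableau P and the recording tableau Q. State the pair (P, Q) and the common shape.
P = [1, 3, 4, 6, 8, 9] / [2] / [5] / [7];  Q = [1, 2, 4, 6, 8, 9] / [3] / [5] / [7];  common shape = (6, 1, 1, 1)

Row-insert the values π_1, π_2, … into P one at a time, bumping the leftmost entry strictly greater than the inserted value down to the next row. The recording tableau Q records, in position (i, j), the step at which that cell was added to P.
  Insert 2 (step 1): P = [2];  Q = [1]
  Insert 7 (step 2): P = [2, 7];  Q = [1, 2]
  Insert 3 (step 3): P = [2, 3] / [7];  Q = [1, 2] / [3]
  Insert 5 (step 4): P = [2, 3, 5] / [7];  Q = [1, 2, 4] / [3]
  Insert 4 (step 5): P = [2, 3, 4] / [5] / [7];  Q = [1, 2, 4] / [3] / [5]
  Insert 6 (step 6): P = [2, 3, 4, 6] / [5] / [7];  Q = [1, 2, 4, 6] / [3] / [5]
  Insert 1 (step 7): P = [1, 3, 4, 6] / [2] / [5] / [7];  Q = [1, 2, 4, 6] / [3] / [5] / [7]
  Insert 8 (step 8): P = [1, 3, 4, 6, 8] / [2] / [5] / [7];  Q = [1, 2, 4, 6, 8] / [3] / [5] / [7]
  Insert 9 (step 9): P = [1, 3, 4, 6, 8, 9] / [2] / [5] / [7];  Q = [1, 2, 4, 6, 8, 9] / [3] / [5] / [7]
Final shape: (6, 1, 1, 1).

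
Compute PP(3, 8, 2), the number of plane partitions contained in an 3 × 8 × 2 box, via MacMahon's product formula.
PP(3, 8, 2) = 9075

Evaluate the triple product over i = 1..3, j = 1..8, k = 1..2. The factors are (2/1) · (3/2) · (3/2) · (4/3) · (4/3) · (5/4) · (5/4) · (6/5) · … (48 factors total). The numerators and denominators telescope so the product is an integer; carrying out the multiplication exactly gives PP(3, 8, 2) = 9075.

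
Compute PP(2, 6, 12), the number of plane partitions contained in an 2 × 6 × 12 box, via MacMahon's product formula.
PP(2, 6, 12) = 71954064

Evaluate the triple product over i = 1..2, j = 1..6, k = 1..12. The factors are (2/1) · (3/2) · (4/3) · (5/4) · (6/5) · (7/6) · (8/7) · (9/8) · … (144 factors total). The numerators and denominators telescope so the product is an integer; carrying out the multiplication exactly gives PP(2, 6, 12) = 71954064.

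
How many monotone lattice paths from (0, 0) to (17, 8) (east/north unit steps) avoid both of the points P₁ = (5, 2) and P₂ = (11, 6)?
Number of paths = 468683

Inclusion–exclusion. Total paths: C(25, 17) = 1081575. Through P₁: C(7, 5)·C(18, 12) = 389844. Through P₂: C(17, 11)·C(8, 6) = 346528. Since P₁ is strictly southwest of P₂, a monotone path through both must visit P₁ then P₂; paths through both = C(7, 5)·C(10, 6)·C(8, 6) = 123480. Avoid both = 1081575 − 389844 − 346528 + 123480 = 468683.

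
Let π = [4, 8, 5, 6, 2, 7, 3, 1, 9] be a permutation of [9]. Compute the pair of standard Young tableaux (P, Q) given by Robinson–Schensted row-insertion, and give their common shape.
P = [1, 3, 6, 7, 9] / [2, 5] / [4] / [8];  Q = [1, 2, 4, 6, 9] / [3, 7] / [5] / [8];  common shape = (5, 2, 1, 1)

Row-insert the values π_1, π_2, … into P one at a time, bumping the leftmost entry strictly greater than the inserted value down to the next row. The recording tableau Q records, in position (i, j), the step at which that cell was added to P.
  Insert 4 (step 1): P = [4];  Q = [1]
  Insert 8 (step 2): P = [4, 8];  Q = [1, 2]
  Insert 5 (step 3): P = [4, 5] / [8];  Q = [1, 2] / [3]
  Insert 6 (step 4): P = [4, 5, 6] / [8];  Q = [1, 2, 4] / [3]
  Insert 2 (step 5): P = [2, 5, 6] / [4] / [8];  Q = [1, 2, 4] / [3] / [5]
  Insert 7 (step 6): P = [2, 5, 6, 7] / [4] / [8];  Q = [1, 2, 4, 6] / [3] / [5]
  Insert 3 (step 7): P = [2, 3, 6, 7] / [4, 5] / [8];  Q = [1, 2, 4, 6] / [3, 7] / [5]
  Insert 1 (step 8): P = [1, 3, 6, 7] / [2, 5] / [4] / [8];  Q = [1, 2, 4, 6] / [3, 7] / [5] / [8]
  Insert 9 (step 9): P = [1, 3, 6, 7, 9] / [2, 5] / [4] / [8];  Q = [1, 2, 4, 6, 9] / [3, 7] / [5] / [8]
Final shape: (5, 2, 1, 1).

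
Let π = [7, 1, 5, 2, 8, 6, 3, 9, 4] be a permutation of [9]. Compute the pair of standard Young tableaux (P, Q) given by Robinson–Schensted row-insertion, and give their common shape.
P = [1, 2, 3, 4] / [5, 6, 9] / [7, 8];  Q = [1, 3, 5, 8] / [2, 6, 9] / [4, 7];  common shape = (4, 3, 2)

Row-insert the values π_1, π_2, … into P one at a time, bumping the leftmost entry strictly greater than the inserted value down to the next row. The recording tableau Q records, in position (i, j), the step at which that cell was added to P.
  Insert 7 (step 1): P = [7];  Q = [1]
  Insert 1 (step 2): P = [1] / [7];  Q = [1] / [2]
  Insert 5 (step 3): P = [1, 5] / [7];  Q = [1, 3] / [2]
  Insert 2 (step 4): P = [1, 2] / [5] / [7];  Q = [1, 3] / [2] / [4]
  Insert 8 (step 5): P = [1, 2, 8] / [5] / [7];  Q = [1, 3, 5] / [2] / [4]
  Insert 6 (step 6): P = [1, 2, 6] / [5, 8] / [7];  Q = [1, 3, 5] / [2, 6] / [4]
  Insert 3 (step 7): P = [1, 2, 3] / [5, 6] / [7, 8];  Q = [1, 3, 5] / [2, 6] / [4, 7]
  Insert 9 (step 8): P = [1, 2, 3, 9] / [5, 6] / [7, 8];  Q = [1, 3, 5, 8] / [2, 6] / [4, 7]
  Insert 4 (step 9): P = [1, 2, 3, 4] / [5, 6, 9] / [7, 8];  Q = [1, 3, 5, 8] / [2, 6, 9] / [4, 7]
Final shape: (4, 3, 2).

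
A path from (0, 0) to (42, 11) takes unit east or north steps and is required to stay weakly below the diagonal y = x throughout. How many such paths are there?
Number of paths = 56724653440

By the reflection principle (André's argument), the number of monotone paths to (42, 11) with n ≤ m that never go above y = x is C(53, 42) − C(53, 43) = 76223753060 − 19499099620 = 56724653440.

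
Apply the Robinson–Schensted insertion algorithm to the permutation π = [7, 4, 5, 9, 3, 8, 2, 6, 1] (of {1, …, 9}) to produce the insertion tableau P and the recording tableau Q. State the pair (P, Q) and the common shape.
P = [1, 5, 6] / [2, 8] / [3, 9] / [4] / [7];  Q = [1, 3, 4] / [2, 6] / [5, 8] / [7] / [9];  common shape = (3, 2, 2, 1, 1)

Row-insert the values π_1, π_2, … into P one at a time, bumping the leftmost entry strictly greater than the inserted value down to the next row. The recording tableau Q records, in position (i, j), the step at which that cell was added to P.
  Insert 7 (step 1): P = [7];  Q = [1]
  Insert 4 (step 2): P = [4] / [7];  Q = [1] / [2]
  Insert 5 (step 3): P = [4, 5] / [7];  Q = [1, 3] / [2]
  Insert 9 (step 4): P = [4, 5, 9] / [7];  Q = [1, 3, 4] / [2]
  Insert 3 (step 5): P = [3, 5, 9] / [4] / [7];  Q = [1, 3, 4] / [2] / [5]
  Insert 8 (step 6): P = [3, 5, 8] / [4, 9] / [7];  Q = [1, 3, 4] / [2, 6] / [5]
  Insert 2 (step 7): P = [2, 5, 8] / [3, 9] / [4] / [7];  Q = [1, 3, 4] / [2, 6] / [5] / [7]
  Insert 6 (step 8): P = [2, 5, 6] / [3, 8] / [4, 9] / [7];  Q = [1, 3, 4] / [2, 6] / [5, 8] / [7]
  Insert 1 (step 9): P = [1, 5, 6] / [2, 8] / [3, 9] / [4] / [7];  Q = [1, 3, 4] / [2, 6] / [5, 8] / [7] / [9]
Final shape: (3, 2, 2, 1, 1).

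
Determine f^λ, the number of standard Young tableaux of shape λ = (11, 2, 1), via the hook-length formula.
# SYT of shape (11, 2, 1) = 560

Hook-length formula: f^λ = n! / Π hook(c), product over all cells c of the Young diagram. For λ = (11, 2, 1), n = 14 boxes. Hook lengths by row (left-to-right, top-to-bottom): [13, 11, 9, 8, 7, 6, 5, 4, 3, 2, 1]; [3, 1]; [1]. Product of hooks = 155675520. So f^λ = 14! / 155675520 = 87178291200 / 155675520 = 560.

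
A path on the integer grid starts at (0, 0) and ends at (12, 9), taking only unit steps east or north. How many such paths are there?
Number of paths = 293930

A monotone lattice path from (0, 0) to (12, 9) consists of 12 east steps and 9 north steps in some order, so it is determined by which 12 of the 21 steps are east. The count is C(21, 12) = 293930.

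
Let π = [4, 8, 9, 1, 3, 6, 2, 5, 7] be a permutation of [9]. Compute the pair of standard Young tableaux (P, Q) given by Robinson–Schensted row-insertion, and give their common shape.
P = [1, 2, 5, 7] / [3, 6, 9] / [4, 8];  Q = [1, 2, 3, 9] / [4, 5, 6] / [7, 8];  common shape = (4, 3, 2)

Row-insert the values π_1, π_2, … into P one at a time, bumping the leftmost entry strictly greater than the inserted value down to the next row. The recording tableau Q records, in position (i, j), the step at which that cell was added to P.
  Insert 4 (step 1): P = [4];  Q = [1]
  Insert 8 (step 2): P = [4, 8];  Q = [1, 2]
  Insert 9 (step 3): P = [4, 8, 9];  Q = [1, 2, 3]
  Insert 1 (step 4): P = [1, 8, 9] / [4];  Q = [1, 2, 3] / [4]
  Insert 3 (step 5): P = [1, 3, 9] / [4, 8];  Q = [1, 2, 3] / [4, 5]
  Insert 6 (step 6): P = [1, 3, 6] / [4, 8, 9];  Q = [1, 2, 3] / [4, 5, 6]
  Insert 2 (step 7): P = [1, 2, 6] / [3, 8, 9] / [4];  Q = [1, 2, 3] / [4, 5, 6] / [7]
  Insert 5 (step 8): P = [1, 2, 5] / [3, 6, 9] / [4, 8];  Q = [1, 2, 3] / [4, 5, 6] / [7, 8]
  Insert 7 (step 9): P = [1, 2, 5, 7] / [3, 6, 9] / [4, 8];  Q = [1, 2, 3, 9] / [4, 5, 6] / [7, 8]
Final shape: (4, 3, 2).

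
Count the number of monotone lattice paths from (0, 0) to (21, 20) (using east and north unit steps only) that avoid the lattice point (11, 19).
Number of paths = 268528036920

Total paths from (0, 0) to (21, 20): C(41, 21) = 269128937220. Paths through (11, 19): (paths (0, 0) → (11, 19)) × (paths (11, 19) → (21, 20)) = C(30, 11) · C(11, 10) = 54627300 · 11 = 600900300. Avoidance count = 269128937220 − 600900300 = 268528036920.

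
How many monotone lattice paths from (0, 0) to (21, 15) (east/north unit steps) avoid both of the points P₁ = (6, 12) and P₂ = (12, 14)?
Number of paths = 5461375256

Inclusion–exclusion. Total paths: C(36, 21) = 5567902560. Through P₁: C(18, 6)·C(18, 15) = 15148224. Through P₂: C(26, 12)·C(10, 9) = 96577000. Since P₁ is strictly southwest of P₂, a monotone path through both must visit P₁ then P₂; paths through both = C(18, 6)·C(8, 6)·C(10, 9) = 5197920. Avoid both = 5567902560 − 15148224 − 96577000 + 5197920 = 5461375256.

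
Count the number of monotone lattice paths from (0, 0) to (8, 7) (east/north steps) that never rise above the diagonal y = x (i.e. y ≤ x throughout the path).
Number of paths = 1430

By the reflection principle (André's argument), the number of monotone paths to (8, 7) with n ≤ m that never go above y = x is C(15, 8) − C(15, 9) = 6435 − 5005 = 1430.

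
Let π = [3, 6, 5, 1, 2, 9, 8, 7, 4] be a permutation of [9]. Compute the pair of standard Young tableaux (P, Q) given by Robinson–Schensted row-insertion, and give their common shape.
P = [1, 2, 4] / [3, 5, 7] / [6, 8] / [9];  Q = [1, 2, 6] / [3, 5, 7] / [4, 8] / [9];  common shape = (3, 3, 2, 1)

Row-insert the values π_1, π_2, … into P one at a time, bumping the leftmost entry strictly greater than the inserted value down to the next row. The recording tableau Q records, in position (i, j), the step at which that cell was added to P.
  Insert 3 (step 1): P = [3];  Q = [1]
  Insert 6 (step 2): P = [3, 6];  Q = [1, 2]
  Insert 5 (step 3): P = [3, 5] / [6];  Q = [1, 2] / [3]
  Insert 1 (step 4): P = [1, 5] / [3] / [6];  Q = [1, 2] / [3] / [4]
  Insert 2 (step 5): P = [1, 2] / [3, 5] / [6];  Q = [1, 2] / [3, 5] / [4]
  Insert 9 (step 6): P = [1, 2, 9] / [3, 5] / [6];  Q = [1, 2, 6] / [3, 5] / [4]
  Insert 8 (step 7): P = [1, 2, 8] / [3, 5, 9] / [6];  Q = [1, 2, 6] / [3, 5, 7] / [4]
  Insert 7 (step 8): P = [1, 2, 7] / [3, 5, 8] / [6, 9];  Q = [1, 2, 6] / [3, 5, 7] / [4, 8]
  Insert 4 (step 9): P = [1, 2, 4] / [3, 5, 7] / [6, 8] / [9];  Q = [1, 2, 6] / [3, 5, 7] / [4, 8] / [9]
Final shape: (3, 3, 2, 1).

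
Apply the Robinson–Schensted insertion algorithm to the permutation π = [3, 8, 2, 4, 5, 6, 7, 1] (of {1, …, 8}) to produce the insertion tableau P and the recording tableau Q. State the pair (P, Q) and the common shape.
P = [1, 4, 5, 6, 7] / [2, 8] / [3];  Q = [1, 2, 5, 6, 7] / [3, 4] / [8];  common shape = (5, 2, 1)

Row-insert the values π_1, π_2, … into P one at a time, bumping the leftmost entry strictly greater than the inserted value down to the next row. The recording tableau Q records, in position (i, j), the step at which that cell was added to P.
  Insert 3 (step 1): P = [3];  Q = [1]
  Insert 8 (step 2): P = [3, 8];  Q = [1, 2]
  Insert 2 (step 3): P = [2, 8] / [3];  Q = [1, 2] / [3]
  Insert 4 (step 4): P = [2, 4] / [3, 8];  Q = [1, 2] / [3, 4]
  Insert 5 (step 5): P = [2, 4, 5] / [3, 8];  Q = [1, 2, 5] / [3, 4]
  Insert 6 (step 6): P = [2, 4, 5, 6] / [3, 8];  Q = [1, 2, 5, 6] / [3, 4]
  Insert 7 (step 7): P = [2, 4, 5, 6, 7] / [3, 8];  Q = [1, 2, 5, 6, 7] / [3, 4]
  Insert 1 (step 8): P = [1, 4, 5, 6, 7] / [2, 8] / [3];  Q = [1, 2, 5, 6, 7] / [3, 4] / [8]
Final shape: (5, 2, 1).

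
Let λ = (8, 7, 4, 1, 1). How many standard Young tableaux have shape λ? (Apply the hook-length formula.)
# SYT of shape (8, 7, 4, 1, 1) = 155195040

Hook-length formula: f^λ = n! / Π hook(c), product over all cells c of the Young diagram. For λ = (8, 7, 4, 1, 1), n = 21 boxes. Hook lengths by row (left-to-right, top-to-bottom): [12, 9, 8, 7, 5, 4, 3, 1]; [10, 7, 6, 5, 3, 2, 1]; [6, 3, 2, 1]; [2]; [1]. Product of hooks = 329204736000. So f^λ = 21! / 329204736000 = 51090942171709440000 / 329204736000 = 155195040.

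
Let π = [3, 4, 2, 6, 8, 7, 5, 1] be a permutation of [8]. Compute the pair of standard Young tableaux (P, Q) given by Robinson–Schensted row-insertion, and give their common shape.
P = [1, 4, 5, 7] / [2, 6] / [3] / [8];  Q = [1, 2, 4, 5] / [3, 6] / [7] / [8];  common shape = (4, 2, 1, 1)

Row-insert the values π_1, π_2, … into P one at a time, bumping the leftmost entry strictly greater than the inserted value down to the next row. The recording tableau Q records, in position (i, j), the step at which that cell was added to P.
  Insert 3 (step 1): P = [3];  Q = [1]
  Insert 4 (step 2): P = [3, 4];  Q = [1, 2]
  Insert 2 (step 3): P = [2, 4] / [3];  Q = [1, 2] / [3]
  Insert 6 (step 4): P = [2, 4, 6] / [3];  Q = [1, 2, 4] / [3]
  Insert 8 (step 5): P = [2, 4, 6, 8] / [3];  Q = [1, 2, 4, 5] / [3]
  Insert 7 (step 6): P = [2, 4, 6, 7] / [3, 8];  Q = [1, 2, 4, 5] / [3, 6]
  Insert 5 (step 7): P = [2, 4, 5, 7] / [3, 6] / [8];  Q = [1, 2, 4, 5] / [3, 6] / [7]
  Insert 1 (step 8): P = [1, 4, 5, 7] / [2, 6] / [3] / [8];  Q = [1, 2, 4, 5] / [3, 6] / [7] / [8]
Final shape: (4, 2, 1, 1).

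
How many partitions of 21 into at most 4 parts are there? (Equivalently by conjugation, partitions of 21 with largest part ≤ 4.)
p(21, parts ≤ 4) = 120

Use the recurrence p(n, m) = p(n, m−1) + p(n−m, m): either the largest part is < m (count p(n, m−1)) or the largest part is exactly m (remove one copy of m, count p(n−m, m)). With p(0, ·) = 1 this gives p(21, parts ≤ 4) = 120. (By conjugating Young diagrams, this also counts partitions of 21 into at most 4 parts.)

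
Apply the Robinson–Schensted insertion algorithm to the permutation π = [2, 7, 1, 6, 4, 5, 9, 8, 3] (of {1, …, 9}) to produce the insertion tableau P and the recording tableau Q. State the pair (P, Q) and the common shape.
P = [1, 3, 5, 8] / [2, 4, 9] / [6] / [7];  Q = [1, 2, 6, 7] / [3, 4, 8] / [5] / [9];  common shape = (4, 3, 1, 1)

Row-insert the values π_1, π_2, … into P one at a time, bumping the leftmost entry strictly greater than the inserted value down to the next row. The recording tableau Q records, in position (i, j), the step at which that cell was added to P.
  Insert 2 (step 1): P = [2];  Q = [1]
  Insert 7 (step 2): P = [2, 7];  Q = [1, 2]
  Insert 1 (step 3): P = [1, 7] / [2];  Q = [1, 2] / [3]
  Insert 6 (step 4): P = [1, 6] / [2, 7];  Q = [1, 2] / [3, 4]
  Insert 4 (step 5): P = [1, 4] / [2, 6] / [7];  Q = [1, 2] / [3, 4] / [5]
  Insert 5 (step 6): P = [1, 4, 5] / [2, 6] / [7];  Q = [1, 2, 6] / [3, 4] / [5]
  Insert 9 (step 7): P = [1, 4, 5, 9] / [2, 6] / [7];  Q = [1, 2, 6, 7] / [3, 4] / [5]
  Insert 8 (step 8): P = [1, 4, 5, 8] / [2, 6, 9] / [7];  Q = [1, 2, 6, 7] / [3, 4, 8] / [5]
  Insert 3 (step 9): P = [1, 3, 5, 8] / [2, 4, 9] / [6] / [7];  Q = [1, 2, 6, 7] / [3, 4, 8] / [5] / [9]
Final shape: (4, 3, 1, 1).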